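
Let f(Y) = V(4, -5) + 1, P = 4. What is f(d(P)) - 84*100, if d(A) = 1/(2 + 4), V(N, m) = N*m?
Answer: -8419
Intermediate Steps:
d(A) = ⅙ (d(A) = 1/6 = ⅙)
f(Y) = -19 (f(Y) = 4*(-5) + 1 = -20 + 1 = -19)
f(d(P)) - 84*100 = -19 - 84*100 = -19 - 8400 = -8419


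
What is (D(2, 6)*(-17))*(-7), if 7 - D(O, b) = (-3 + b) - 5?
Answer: 1071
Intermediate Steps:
D(O, b) = 15 - b (D(O, b) = 7 - ((-3 + b) - 5) = 7 - (-8 + b) = 7 + (8 - b) = 15 - b)
(D(2, 6)*(-17))*(-7) = ((15 - 1*6)*(-17))*(-7) = ((15 - 6)*(-17))*(-7) = (9*(-17))*(-7) = -153*(-7) = 1071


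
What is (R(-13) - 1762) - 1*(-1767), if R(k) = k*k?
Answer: 174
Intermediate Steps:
R(k) = k²
(R(-13) - 1762) - 1*(-1767) = ((-13)² - 1762) - 1*(-1767) = (169 - 1762) + 1767 = -1593 + 1767 = 174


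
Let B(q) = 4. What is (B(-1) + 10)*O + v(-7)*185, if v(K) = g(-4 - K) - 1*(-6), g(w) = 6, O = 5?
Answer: 2290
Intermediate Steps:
v(K) = 12 (v(K) = 6 - 1*(-6) = 6 + 6 = 12)
(B(-1) + 10)*O + v(-7)*185 = (4 + 10)*5 + 12*185 = 14*5 + 2220 = 70 + 2220 = 2290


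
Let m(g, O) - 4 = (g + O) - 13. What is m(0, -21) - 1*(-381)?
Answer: 351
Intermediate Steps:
m(g, O) = -9 + O + g (m(g, O) = 4 + ((g + O) - 13) = 4 + ((O + g) - 13) = 4 + (-13 + O + g) = -9 + O + g)
m(0, -21) - 1*(-381) = (-9 - 21 + 0) - 1*(-381) = -30 + 381 = 351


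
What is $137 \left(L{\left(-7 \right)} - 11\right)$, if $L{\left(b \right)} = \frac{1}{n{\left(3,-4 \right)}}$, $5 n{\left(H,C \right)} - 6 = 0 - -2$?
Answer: $- \frac{11371}{8} \approx -1421.4$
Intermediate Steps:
$n{\left(H,C \right)} = \frac{8}{5}$ ($n{\left(H,C \right)} = \frac{6}{5} + \frac{0 - -2}{5} = \frac{6}{5} + \frac{0 + 2}{5} = \frac{6}{5} + \frac{1}{5} \cdot 2 = \frac{6}{5} + \frac{2}{5} = \frac{8}{5}$)
$L{\left(b \right)} = \frac{5}{8}$ ($L{\left(b \right)} = \frac{1}{\frac{8}{5}} = \frac{5}{8}$)
$137 \left(L{\left(-7 \right)} - 11\right) = 137 \left(\frac{5}{8} - 11\right) = 137 \left(- \frac{83}{8}\right) = - \frac{11371}{8}$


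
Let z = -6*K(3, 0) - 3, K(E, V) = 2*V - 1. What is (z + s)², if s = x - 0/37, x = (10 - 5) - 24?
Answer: 256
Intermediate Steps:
x = -19 (x = 5 - 24 = -19)
K(E, V) = -1 + 2*V
z = 3 (z = -6*(-1 + 2*0) - 3 = -6*(-1 + 0) - 3 = -6*(-1) - 3 = 6 - 3 = 3)
s = -19 (s = -19 - 0/37 = -19 - 1*0 = -19 + 0 = -19)
(z + s)² = (3 - 19)² = (-16)² = 256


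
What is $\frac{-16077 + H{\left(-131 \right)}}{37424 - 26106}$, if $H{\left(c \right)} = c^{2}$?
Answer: $\frac{542}{5659} \approx 0.095777$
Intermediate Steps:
$\frac{-16077 + H{\left(-131 \right)}}{37424 - 26106} = \frac{-16077 + \left(-131\right)^{2}}{37424 - 26106} = \frac{-16077 + 17161}{11318} = 1084 \cdot \frac{1}{11318} = \frac{542}{5659}$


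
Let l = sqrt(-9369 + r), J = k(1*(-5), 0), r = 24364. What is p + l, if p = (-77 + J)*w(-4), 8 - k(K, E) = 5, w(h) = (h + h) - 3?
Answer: 814 + sqrt(14995) ≈ 936.45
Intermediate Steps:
w(h) = -3 + 2*h (w(h) = 2*h - 3 = -3 + 2*h)
k(K, E) = 3 (k(K, E) = 8 - 1*5 = 8 - 5 = 3)
J = 3
l = sqrt(14995) (l = sqrt(-9369 + 24364) = sqrt(14995) ≈ 122.45)
p = 814 (p = (-77 + 3)*(-3 + 2*(-4)) = -74*(-3 - 8) = -74*(-11) = 814)
p + l = 814 + sqrt(14995)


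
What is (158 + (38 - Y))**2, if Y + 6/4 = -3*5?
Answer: 180625/4 ≈ 45156.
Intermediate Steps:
Y = -33/2 (Y = -3/2 - 3*5 = -3/2 - 15 = -33/2 ≈ -16.500)
(158 + (38 - Y))**2 = (158 + (38 - 1*(-33/2)))**2 = (158 + (38 + 33/2))**2 = (158 + 109/2)**2 = (425/2)**2 = 180625/4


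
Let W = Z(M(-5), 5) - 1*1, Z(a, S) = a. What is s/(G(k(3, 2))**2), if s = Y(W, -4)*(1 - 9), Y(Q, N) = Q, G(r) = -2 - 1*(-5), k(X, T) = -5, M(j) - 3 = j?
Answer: 8/3 ≈ 2.6667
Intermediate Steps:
M(j) = 3 + j
G(r) = 3 (G(r) = -2 + 5 = 3)
W = -3 (W = (3 - 5) - 1*1 = -2 - 1 = -3)
s = 24 (s = -3*(1 - 9) = -3*(-8) = 24)
s/(G(k(3, 2))**2) = 24/(3**2) = 24/9 = 24*(1/9) = 8/3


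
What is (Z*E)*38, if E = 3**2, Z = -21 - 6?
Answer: -9234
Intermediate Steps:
Z = -27
E = 9
(Z*E)*38 = -27*9*38 = -243*38 = -9234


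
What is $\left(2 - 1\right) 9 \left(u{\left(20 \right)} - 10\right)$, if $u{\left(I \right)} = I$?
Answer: $90$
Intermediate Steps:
$\left(2 - 1\right) 9 \left(u{\left(20 \right)} - 10\right) = \left(2 - 1\right) 9 \left(20 - 10\right) = 1 \cdot 9 \cdot 10 = 9 \cdot 10 = 90$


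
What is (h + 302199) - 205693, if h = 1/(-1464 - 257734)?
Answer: 25014162187/259198 ≈ 96506.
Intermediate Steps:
h = -1/259198 (h = 1/(-259198) = -1/259198 ≈ -3.8581e-6)
(h + 302199) - 205693 = (-1/259198 + 302199) - 205693 = 78329376401/259198 - 205693 = 25014162187/259198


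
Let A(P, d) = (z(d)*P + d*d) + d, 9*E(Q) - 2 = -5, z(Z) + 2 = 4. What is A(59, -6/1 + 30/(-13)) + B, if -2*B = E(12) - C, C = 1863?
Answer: 562961/507 ≈ 1110.4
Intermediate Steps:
z(Z) = 2 (z(Z) = -2 + 4 = 2)
E(Q) = -⅓ (E(Q) = 2/9 + (⅑)*(-5) = 2/9 - 5/9 = -⅓)
A(P, d) = d + d² + 2*P (A(P, d) = (2*P + d*d) + d = (2*P + d²) + d = (d² + 2*P) + d = d + d² + 2*P)
B = 2795/3 (B = -(-⅓ - 1*1863)/2 = -(-⅓ - 1863)/2 = -½*(-5590/3) = 2795/3 ≈ 931.67)
A(59, -6/1 + 30/(-13)) + B = ((-6/1 + 30/(-13)) + (-6/1 + 30/(-13))² + 2*59) + 2795/3 = ((-6*1 + 30*(-1/13)) + (-6*1 + 30*(-1/13))² + 118) + 2795/3 = ((-6 - 30/13) + (-6 - 30/13)² + 118) + 2795/3 = (-108/13 + (-108/13)² + 118) + 2795/3 = (-108/13 + 11664/169 + 118) + 2795/3 = 30202/169 + 2795/3 = 562961/507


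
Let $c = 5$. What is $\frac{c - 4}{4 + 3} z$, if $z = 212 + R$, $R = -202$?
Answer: $\frac{10}{7} \approx 1.4286$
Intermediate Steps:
$z = 10$ ($z = 212 - 202 = 10$)
$\frac{c - 4}{4 + 3} z = \frac{5 - 4}{4 + 3} \cdot 10 = 1 \cdot \frac{1}{7} \cdot 10 = \frac{1}{7} \cdot 10 = \frac{10}{7}$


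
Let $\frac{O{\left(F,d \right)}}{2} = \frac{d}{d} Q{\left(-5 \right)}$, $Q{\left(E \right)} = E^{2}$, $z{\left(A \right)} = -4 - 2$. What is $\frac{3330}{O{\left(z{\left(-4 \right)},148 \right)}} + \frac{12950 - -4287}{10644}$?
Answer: $\frac{3630637}{53220} \approx 68.219$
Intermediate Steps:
$z{\left(A \right)} = -6$ ($z{\left(A \right)} = -4 - 2 = -6$)
$O{\left(F,d \right)} = 50$ ($O{\left(F,d \right)} = 2 \frac{d}{d} \left(-5\right)^{2} = 2 \cdot 1 \cdot 25 = 2 \cdot 25 = 50$)
$\frac{3330}{O{\left(z{\left(-4 \right)},148 \right)}} + \frac{12950 - -4287}{10644} = \frac{3330}{50} + \frac{12950 - -4287}{10644} = 3330 \cdot \frac{1}{50} + \left(12950 + 4287\right) \frac{1}{10644} = \frac{333}{5} + 17237 \cdot \frac{1}{10644} = \frac{333}{5} + \frac{17237}{10644} = \frac{3630637}{53220}$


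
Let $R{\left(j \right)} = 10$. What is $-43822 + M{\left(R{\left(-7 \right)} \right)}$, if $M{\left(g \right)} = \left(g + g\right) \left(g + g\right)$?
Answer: $-43422$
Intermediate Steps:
$M{\left(g \right)} = 4 g^{2}$ ($M{\left(g \right)} = 2 g 2 g = 4 g^{2}$)
$-43822 + M{\left(R{\left(-7 \right)} \right)} = -43822 + 4 \cdot 10^{2} = -43822 + 4 \cdot 100 = -43822 + 400 = -43422$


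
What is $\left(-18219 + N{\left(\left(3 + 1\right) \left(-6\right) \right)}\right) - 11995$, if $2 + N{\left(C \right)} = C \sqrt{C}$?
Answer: $-30216 - 48 i \sqrt{6} \approx -30216.0 - 117.58 i$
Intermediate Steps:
$N{\left(C \right)} = -2 + C^{\frac{3}{2}}$ ($N{\left(C \right)} = -2 + C \sqrt{C} = -2 + C^{\frac{3}{2}}$)
$\left(-18219 + N{\left(\left(3 + 1\right) \left(-6\right) \right)}\right) - 11995 = \left(-18219 - \left(2 - \left(\left(3 + 1\right) \left(-6\right)\right)^{\frac{3}{2}}\right)\right) - 11995 = \left(-18219 - \left(2 - \left(4 \left(-6\right)\right)^{\frac{3}{2}}\right)\right) - 11995 = \left(-18219 - \left(2 - \left(-24\right)^{\frac{3}{2}}\right)\right) - 11995 = \left(-18219 - \left(2 + 48 i \sqrt{6}\right)\right) - 11995 = \left(-18221 - 48 i \sqrt{6}\right) - 11995 = -30216 - 48 i \sqrt{6}$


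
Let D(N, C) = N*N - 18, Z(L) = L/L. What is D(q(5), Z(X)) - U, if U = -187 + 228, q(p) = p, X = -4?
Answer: -34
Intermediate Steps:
Z(L) = 1
D(N, C) = -18 + N**2 (D(N, C) = N**2 - 18 = -18 + N**2)
U = 41
D(q(5), Z(X)) - U = (-18 + 5**2) - 1*41 = (-18 + 25) - 41 = 7 - 41 = -34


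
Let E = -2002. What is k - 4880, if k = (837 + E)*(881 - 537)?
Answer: -405640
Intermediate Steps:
k = -400760 (k = (837 - 2002)*(881 - 537) = -1165*344 = -400760)
k - 4880 = -400760 - 4880 = -405640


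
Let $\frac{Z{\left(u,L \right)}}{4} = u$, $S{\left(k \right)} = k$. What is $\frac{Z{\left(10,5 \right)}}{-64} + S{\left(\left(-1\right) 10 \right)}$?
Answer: $- \frac{85}{8} \approx -10.625$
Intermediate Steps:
$Z{\left(u,L \right)} = 4 u$
$\frac{Z{\left(10,5 \right)}}{-64} + S{\left(\left(-1\right) 10 \right)} = \frac{4 \cdot 10}{-64} - 10 = 40 \left(- \frac{1}{64}\right) - 10 = - \frac{5}{8} - 10 = - \frac{85}{8}$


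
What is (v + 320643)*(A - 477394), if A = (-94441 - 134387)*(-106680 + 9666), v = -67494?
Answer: 5619665333381502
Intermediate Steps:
A = 22199519592 (A = -228828*(-97014) = 22199519592)
(v + 320643)*(A - 477394) = (-67494 + 320643)*(22199519592 - 477394) = 253149*22199042198 = 5619665333381502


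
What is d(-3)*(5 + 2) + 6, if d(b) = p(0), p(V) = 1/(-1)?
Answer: -1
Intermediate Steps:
p(V) = -1
d(b) = -1
d(-3)*(5 + 2) + 6 = -(5 + 2) + 6 = -1*7 + 6 = -7 + 6 = -1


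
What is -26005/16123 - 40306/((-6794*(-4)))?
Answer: -678282759/219079324 ≈ -3.0961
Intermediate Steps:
-26005/16123 - 40306/((-6794*(-4))) = -26005*1/16123 - 40306/27176 = -26005/16123 - 40306*1/27176 = -26005/16123 - 20153/13588 = -678282759/219079324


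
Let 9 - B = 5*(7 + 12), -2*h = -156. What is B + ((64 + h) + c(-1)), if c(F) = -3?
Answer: 53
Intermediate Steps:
h = 78 (h = -½*(-156) = 78)
B = -86 (B = 9 - 5*(7 + 12) = 9 - 5*19 = 9 - 1*95 = 9 - 95 = -86)
B + ((64 + h) + c(-1)) = -86 + ((64 + 78) - 3) = -86 + (142 - 3) = -86 + 139 = 53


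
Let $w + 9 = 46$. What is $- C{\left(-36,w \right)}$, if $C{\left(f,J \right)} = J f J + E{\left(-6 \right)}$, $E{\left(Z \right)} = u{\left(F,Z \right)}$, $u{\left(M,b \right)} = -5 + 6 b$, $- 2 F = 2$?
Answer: $49325$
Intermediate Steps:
$F = -1$ ($F = \left(- \frac{1}{2}\right) 2 = -1$)
$w = 37$ ($w = -9 + 46 = 37$)
$E{\left(Z \right)} = -5 + 6 Z$
$C{\left(f,J \right)} = -41 + f J^{2}$ ($C{\left(f,J \right)} = J f J + \left(-5 + 6 \left(-6\right)\right) = f J^{2} - 41 = -41 + f J^{2}$)
$- C{\left(-36,w \right)} = - (-41 - 36 \cdot 37^{2}) = - (-41 - 49284) = \left(-1\right) \left(-49325\right) = 49325$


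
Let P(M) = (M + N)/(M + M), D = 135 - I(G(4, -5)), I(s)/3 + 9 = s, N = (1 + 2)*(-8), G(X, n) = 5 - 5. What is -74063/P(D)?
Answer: -3999402/23 ≈ -1.7389e+5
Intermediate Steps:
G(X, n) = 0
N = -24 (N = 3*(-8) = -24)
I(s) = -27 + 3*s
D = 162 (D = 135 - (-27 + 3*0) = 135 - (-27 + 0) = 135 - 1*(-27) = 135 + 27 = 162)
P(M) = (-24 + M)/(2*M) (P(M) = (M - 24)/(M + M) = (-24 + M)/((2*M)) = (-24 + M)*(1/(2*M)) = (-24 + M)/(2*M))
-74063/P(D) = -74063*324/(-24 + 162) = -74063/((½)*(1/162)*138) = -74063/23/54 = -74063*54/23 = -3999402/23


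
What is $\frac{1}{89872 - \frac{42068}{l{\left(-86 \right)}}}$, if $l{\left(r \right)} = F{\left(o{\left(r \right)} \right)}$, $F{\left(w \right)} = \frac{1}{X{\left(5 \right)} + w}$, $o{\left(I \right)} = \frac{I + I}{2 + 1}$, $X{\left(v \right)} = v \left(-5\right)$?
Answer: $\frac{3}{10660412} \approx 2.8141 \cdot 10^{-7}$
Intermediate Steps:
$X{\left(v \right)} = - 5 v$
$o{\left(I \right)} = \frac{2 I}{3}$
$F{\left(w \right)} = \frac{1}{-25 + w}$ ($F{\left(w \right)} = \frac{1}{\left(-5\right) 5 + w} = \frac{1}{-25 + w}$)
$l{\left(r \right)} = \frac{1}{-25 + \frac{2 r}{3}}$
$\frac{1}{89872 - \frac{42068}{l{\left(-86 \right)}}} = \frac{1}{89872 - \frac{42068}{3 \frac{1}{-75 + 2 \left(-86\right)}}} = \frac{1}{89872 - \frac{42068}{3 \frac{1}{-75 - 172}}} = \frac{1}{89872 - \frac{42068}{3 \frac{1}{-247}}} = \frac{1}{89872 - \frac{42068}{3 \left(- \frac{1}{247}\right)}} = \frac{1}{89872 - \frac{42068}{- \frac{3}{247}}} = \frac{1}{89872 - - \frac{10390796}{3}} = \frac{1}{89872 + \frac{10390796}{3}} = \frac{1}{\frac{10660412}{3}} = \frac{3}{10660412}$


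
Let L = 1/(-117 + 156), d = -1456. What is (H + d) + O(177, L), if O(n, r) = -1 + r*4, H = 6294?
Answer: 188647/39 ≈ 4837.1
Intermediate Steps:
L = 1/39 ≈ 0.025641
O(n, r) = -1 + 4*r
(H + d) + O(177, L) = (6294 - 1456) + (-1 + 4*(1/39)) = 4838 + (-1 + 4/39) = 4838 - 35/39 = 188647/39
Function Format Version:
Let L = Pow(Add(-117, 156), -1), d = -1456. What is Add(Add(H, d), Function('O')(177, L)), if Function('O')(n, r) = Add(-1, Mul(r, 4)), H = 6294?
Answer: Rational(188647, 39) ≈ 4837.1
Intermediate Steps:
L = Rational(1, 39) (L = Pow(39, -1) = Rational(1, 39) ≈ 0.025641)
Function('O')(n, r) = Add(-1, Mul(4, r))
Add(Add(H, d), Function('O')(177, L)) = Add(Add(6294, -1456), Add(-1, Mul(4, Rational(1, 39)))) = Add(4838, Add(-1, Rational(4, 39))) = Add(4838, Rational(-35, 39)) = Rational(188647, 39)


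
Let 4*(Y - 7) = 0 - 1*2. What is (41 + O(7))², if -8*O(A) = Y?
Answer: 413449/256 ≈ 1615.0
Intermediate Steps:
Y = 13/2 (Y = 7 + (0 - 1*2)/4 = 7 + (0 - 2)/4 = 7 + (¼)*(-2) = 7 - ½ = 13/2 ≈ 6.5000)
O(A) = -13/16 (O(A) = -⅛*13/2 = -13/16)
(41 + O(7))² = (41 - 13/16)² = (643/16)² = 413449/256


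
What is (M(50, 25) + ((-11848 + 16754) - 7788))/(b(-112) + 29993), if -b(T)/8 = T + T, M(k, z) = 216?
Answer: -2666/31785 ≈ -0.083876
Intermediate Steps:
b(T) = -16*T (b(T) = -8*(T + T) = -16*T)
(M(50, 25) + ((-11848 + 16754) - 7788))/(b(-112) + 29993) = (216 + ((-11848 + 16754) - 7788))/(-16*(-112) + 29993) = (216 + (4906 - 7788))/(1792 + 29993) = (216 - 2882)/31785 = -2666*1/31785 = -2666/31785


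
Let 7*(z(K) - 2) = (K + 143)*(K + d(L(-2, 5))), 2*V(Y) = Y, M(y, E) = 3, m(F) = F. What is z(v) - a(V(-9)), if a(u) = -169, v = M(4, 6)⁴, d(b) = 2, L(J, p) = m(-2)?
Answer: 2827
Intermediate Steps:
L(J, p) = -2
V(Y) = Y/2
v = 81 (v = 3⁴ = 81)
z(K) = 2 + (2 + K)*(143 + K)/7 (z(K) = 2 + ((K + 143)*(K + 2))/7 = 2 + ((143 + K)*(2 + K))/7 = 2 + ((2 + K)*(143 + K))/7 = 2 + (2 + K)*(143 + K)/7)
z(v) - a(V(-9)) = (300/7 + (⅐)*81² + (145/7)*81) - 1*(-169) = (300/7 + (⅐)*6561 + 11745/7) + 169 = (300/7 + 6561/7 + 11745/7) + 169 = 2658 + 169 = 2827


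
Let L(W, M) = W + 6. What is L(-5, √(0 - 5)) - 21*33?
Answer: -692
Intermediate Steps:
L(W, M) = 6 + W
L(-5, √(0 - 5)) - 21*33 = (6 - 5) - 21*33 = 1 - 693 = -692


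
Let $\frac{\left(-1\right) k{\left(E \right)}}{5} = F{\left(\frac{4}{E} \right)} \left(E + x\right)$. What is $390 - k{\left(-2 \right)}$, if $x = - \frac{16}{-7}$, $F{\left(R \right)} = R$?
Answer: $\frac{2710}{7} \approx 387.14$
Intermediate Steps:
$x = \frac{16}{7}$ ($x = \left(-16\right) \left(- \frac{1}{7}\right) = \frac{16}{7} \approx 2.2857$)
$k{\left(E \right)} = - \frac{20 \left(\frac{16}{7} + E\right)}{E}$ ($k{\left(E \right)} = - 5 \frac{4}{E} \left(E + \frac{16}{7}\right) = - 5 \frac{4}{E} \left(\frac{16}{7} + E\right) = - 5 \frac{4 \left(\frac{16}{7} + E\right)}{E} = - \frac{20 \left(\frac{16}{7} + E\right)}{E}$)
$390 - k{\left(-2 \right)} = 390 - \left(-20 - \frac{320}{7 \left(-2\right)}\right) = 390 - \left(-20 - - \frac{160}{7}\right) = 390 - \left(-20 + \frac{160}{7}\right) = 390 - \frac{20}{7} = \frac{2710}{7}$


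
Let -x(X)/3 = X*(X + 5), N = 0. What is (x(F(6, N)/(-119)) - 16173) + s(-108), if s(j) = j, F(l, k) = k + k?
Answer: -16281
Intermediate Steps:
F(l, k) = 2*k
x(X) = -3*X*(5 + X) (x(X) = -3*X*(X + 5) = -3*X*(5 + X))
(x(F(6, N)/(-119)) - 16173) + s(-108) = (-3*(2*0)/(-119)*(5 + (2*0)/(-119)) - 16173) - 108 = (-3*0*(-1/119)*(5 + 0*(-1/119)) - 16173) - 108 = (-3*0*(5 + 0) - 16173) - 108 = (-3*0*5 - 16173) - 108 = (0 - 16173) - 108 = -16173 - 108 = -16281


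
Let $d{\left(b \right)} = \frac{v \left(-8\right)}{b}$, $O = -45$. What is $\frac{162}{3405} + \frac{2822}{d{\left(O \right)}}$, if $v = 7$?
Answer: $\frac{72068337}{31780} \approx 2267.7$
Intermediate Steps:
$d{\left(b \right)} = - \frac{56}{b}$ ($d{\left(b \right)} = \frac{7 \left(-8\right)}{b} = - \frac{56}{b}$)
$\frac{162}{3405} + \frac{2822}{d{\left(O \right)}} = \frac{162}{3405} + \frac{2822}{\left(-56\right) \frac{1}{-45}} = 162 \cdot \frac{1}{3405} + \frac{2822}{\left(-56\right) \left(- \frac{1}{45}\right)} = \frac{54}{1135} + \frac{2822}{\frac{56}{45}} = \frac{54}{1135} + 2822 \cdot \frac{45}{56} = \frac{54}{1135} + \frac{63495}{28} = \frac{72068337}{31780}$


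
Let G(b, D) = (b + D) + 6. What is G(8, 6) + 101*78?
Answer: 7898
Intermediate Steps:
G(b, D) = 6 + D + b (G(b, D) = (D + b) + 6 = 6 + D + b)
G(8, 6) + 101*78 = (6 + 6 + 8) + 101*78 = 20 + 7878 = 7898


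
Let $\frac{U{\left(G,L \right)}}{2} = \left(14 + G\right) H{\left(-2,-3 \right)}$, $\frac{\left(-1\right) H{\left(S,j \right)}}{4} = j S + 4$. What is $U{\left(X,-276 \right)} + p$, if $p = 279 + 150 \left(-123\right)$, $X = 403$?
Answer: $-51531$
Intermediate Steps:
$H{\left(S,j \right)} = -16 - 4 S j$ ($H{\left(S,j \right)} = - 4 \left(j S + 4\right) = - 4 \left(S j + 4\right) = - 4 \left(4 + S j\right) = -16 - 4 S j$)
$p = -18171$ ($p = 279 - 18450 = -18171$)
$U{\left(G,L \right)} = -1120 - 80 G$ ($U{\left(G,L \right)} = 2 \left(14 + G\right) \left(-16 - \left(-8\right) \left(-3\right)\right) = 2 \left(14 + G\right) \left(-16 - 24\right) = 2 \left(14 + G\right) \left(-40\right) = 2 \left(-560 - 40 G\right) = -1120 - 80 G$)
$U{\left(X,-276 \right)} + p = \left(-1120 - 32240\right) - 18171 = -33360 - 18171 = -51531$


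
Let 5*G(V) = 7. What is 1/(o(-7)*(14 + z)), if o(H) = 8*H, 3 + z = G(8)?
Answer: -5/3472 ≈ -0.0014401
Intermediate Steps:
G(V) = 7/5 (G(V) = (1/5)*7 = 7/5)
z = -8/5 (z = -3 + 7/5 = -8/5 ≈ -1.6000)
1/(o(-7)*(14 + z)) = 1/((8*(-7))*(14 - 8/5)) = 1/(-56*62/5) = 1/(-3472/5) = -5/3472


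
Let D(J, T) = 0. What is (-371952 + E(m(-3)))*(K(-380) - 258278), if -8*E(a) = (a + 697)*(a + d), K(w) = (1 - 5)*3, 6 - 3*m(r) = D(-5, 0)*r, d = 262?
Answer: 102029457510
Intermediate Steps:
m(r) = 2 (m(r) = 2 - 0*r = 2 - 1/3*0 = 2 + 0 = 2)
K(w) = -12 (K(w) = -4*3 = -12)
E(a) = -(262 + a)*(697 + a)/8 (E(a) = -(a + 697)*(a + 262)/8 = -(697 + a)*(262 + a)/8 = -(262 + a)*(697 + a)/8)
(-371952 + E(m(-3)))*(K(-380) - 258278) = (-371952 + (-91307/4 - 959/8*2 - 1/8*2**2))*(-12 - 258278) = (-371952 + (-91307/4 - 959/4 - 1/8*4))*(-258290) = (-371952 + (-91307/4 - 959/4 - 1/2))*(-258290) = (-371952 - 23067)*(-258290) = -395019*(-258290) = 102029457510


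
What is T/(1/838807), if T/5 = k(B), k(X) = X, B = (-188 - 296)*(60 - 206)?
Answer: 296367289240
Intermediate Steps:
B = 70664 (B = -484*(-146) = 70664)
T = 353320 (T = 5*70664 = 353320)
T/(1/838807) = 353320/(1/838807) = 353320*838807 = 296367289240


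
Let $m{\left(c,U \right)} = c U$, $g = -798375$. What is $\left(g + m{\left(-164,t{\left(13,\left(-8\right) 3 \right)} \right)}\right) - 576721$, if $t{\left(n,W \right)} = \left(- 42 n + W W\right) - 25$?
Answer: $-1375916$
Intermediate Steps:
$t{\left(n,W \right)} = -25 + W^{2} - 42 n$ ($t{\left(n,W \right)} = \left(- 42 n + W^{2}\right) - 25 = \left(W^{2} - 42 n\right) - 25 = -25 + W^{2} - 42 n$)
$m{\left(c,U \right)} = U c$
$\left(g + m{\left(-164,t{\left(13,\left(-8\right) 3 \right)} \right)}\right) - 576721 = \left(-798375 + \left(-25 + \left(\left(-8\right) 3\right)^{2} - 546\right) \left(-164\right)\right) - 576721 = \left(-798375 + \left(-25 + \left(-24\right)^{2} - 546\right) \left(-164\right)\right) - 576721 = \left(-798375 + \left(-25 + 576 - 546\right) \left(-164\right)\right) - 576721 = \left(-798375 + 5 \left(-164\right)\right) - 576721 = \left(-798375 - 820\right) - 576721 = -799195 - 576721 = -1375916$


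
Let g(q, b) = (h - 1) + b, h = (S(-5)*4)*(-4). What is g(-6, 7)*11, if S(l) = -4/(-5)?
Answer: -374/5 ≈ -74.800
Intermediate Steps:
S(l) = ⅘ (S(l) = -4*(-⅕) = ⅘)
h = -64/5 (h = ((⅘)*4)*(-4) = (16/5)*(-4) = -64/5 ≈ -12.800)
g(q, b) = -69/5 + b (g(q, b) = (-64/5 - 1) + b = -69/5 + b)
g(-6, 7)*11 = (-69/5 + 7)*11 = -34/5*11 = -374/5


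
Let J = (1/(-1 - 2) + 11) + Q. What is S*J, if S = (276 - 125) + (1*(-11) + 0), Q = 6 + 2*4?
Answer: 10360/3 ≈ 3453.3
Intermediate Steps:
Q = 14 (Q = 6 + 8 = 14)
S = 140 (S = 151 + (-11 + 0) = 151 - 11 = 140)
J = 74/3 (J = (1/(-1 - 2) + 11) + 14 = (1/(-3) + 11) + 14 = (-⅓ + 11) + 14 = 32/3 + 14 = 74/3 ≈ 24.667)
S*J = 140*(74/3) = 10360/3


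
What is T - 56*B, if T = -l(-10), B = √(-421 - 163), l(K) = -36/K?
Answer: -18/5 - 112*I*√146 ≈ -3.6 - 1353.3*I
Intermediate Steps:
B = 2*I*√146 (B = √(-584) = 2*I*√146 ≈ 24.166*I)
T = -18/5 (T = -(-36)/(-10) = -(-36)*(-1)/10 = -1*18/5 = -18/5 ≈ -3.6000)
T - 56*B = -18/5 - 112*I*√146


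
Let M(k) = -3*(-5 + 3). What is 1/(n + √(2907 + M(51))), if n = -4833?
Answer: -1611/7784992 - √2913/23354976 ≈ -0.00020925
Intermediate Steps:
M(k) = 6 (M(k) = -3*(-2) = 6)
1/(n + √(2907 + M(51))) = 1/(-4833 + √(2907 + 6)) = 1/(-4833 + √2913)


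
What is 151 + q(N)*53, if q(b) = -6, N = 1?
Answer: -167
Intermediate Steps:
151 + q(N)*53 = 151 - 6*53 = 151 - 318 = -167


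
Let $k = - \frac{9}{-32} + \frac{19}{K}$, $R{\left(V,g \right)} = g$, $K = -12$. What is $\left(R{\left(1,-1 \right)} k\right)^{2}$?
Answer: $\frac{15625}{9216} \approx 1.6954$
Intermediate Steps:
$k = - \frac{125}{96}$ ($k = - \frac{9}{-32} + \frac{19}{-12} = \left(-9\right) \left(- \frac{1}{32}\right) + 19 \left(- \frac{1}{12}\right) = \frac{9}{32} - \frac{19}{12} = - \frac{125}{96} \approx -1.3021$)
$\left(R{\left(1,-1 \right)} k\right)^{2} = \left(\left(-1\right) \left(- \frac{125}{96}\right)\right)^{2} = \left(\frac{125}{96}\right)^{2} = \frac{15625}{9216}$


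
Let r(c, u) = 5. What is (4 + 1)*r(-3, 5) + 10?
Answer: 35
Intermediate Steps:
(4 + 1)*r(-3, 5) + 10 = (4 + 1)*5 + 10 = 5*5 + 10 = 25 + 10 = 35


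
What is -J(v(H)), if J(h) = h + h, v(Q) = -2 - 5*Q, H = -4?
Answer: -36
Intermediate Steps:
J(h) = 2*h
-J(v(H)) = -2*(-2 - 5*(-4)) = -2*(-2 + 20) = -2*18 = -1*36 = -36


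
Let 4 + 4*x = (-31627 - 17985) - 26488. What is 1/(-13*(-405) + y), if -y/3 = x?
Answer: 1/62343 ≈ 1.6040e-5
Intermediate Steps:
x = -19026 (x = -1 + ((-31627 - 17985) - 26488)/4 = -1 + (-49612 - 26488)/4 = -1 + (1/4)*(-76100) = -1 - 19025 = -19026)
y = 57078 (y = -3*(-19026) = 57078)
1/(-13*(-405) + y) = 1/(-13*(-405) + 57078) = 1/(5265 + 57078) = 1/62343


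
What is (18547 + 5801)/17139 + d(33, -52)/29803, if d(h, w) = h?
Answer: 242069677/170264539 ≈ 1.4217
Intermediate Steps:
(18547 + 5801)/17139 + d(33, -52)/29803 = (18547 + 5801)/17139 + 33/29803 = 24348*(1/17139) + 33*(1/29803) = 8116/5713 + 33/29803 = 242069677/170264539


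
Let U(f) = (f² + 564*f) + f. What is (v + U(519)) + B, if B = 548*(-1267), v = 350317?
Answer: 218597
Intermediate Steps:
U(f) = f² + 565*f
B = -694316
(v + U(519)) + B = (350317 + 519*(565 + 519)) - 694316 = (350317 + 519*1084) - 694316 = (350317 + 562596) - 694316 = 912913 - 694316 = 218597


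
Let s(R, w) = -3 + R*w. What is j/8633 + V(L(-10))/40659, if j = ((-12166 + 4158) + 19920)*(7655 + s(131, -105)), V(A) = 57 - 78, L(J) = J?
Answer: -985288740039/117003049 ≈ -8421.0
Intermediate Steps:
V(A) = -21
j = -72698936 (j = ((-12166 + 4158) + 19920)*(7655 + (-3 + 131*(-105))) = (-8008 + 19920)*(7655 + (-3 - 13755)) = 11912*(7655 - 13758) = 11912*(-6103) = -72698936)
j/8633 + V(L(-10))/40659 = -72698936/8633 - 21/40659 = -72698936*1/8633 - 21*1/40659 = -72698936/8633 - 7/13553 = -985288740039/117003049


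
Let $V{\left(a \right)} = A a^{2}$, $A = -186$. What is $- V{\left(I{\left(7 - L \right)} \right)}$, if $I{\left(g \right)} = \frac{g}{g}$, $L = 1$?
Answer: $186$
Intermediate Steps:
$I{\left(g \right)} = 1$
$V{\left(a \right)} = - 186 a^{2}$
$- V{\left(I{\left(7 - L \right)} \right)} = - \left(-186\right) 1^{2} = - \left(-186\right) 1 = \left(-1\right) \left(-186\right) = 186$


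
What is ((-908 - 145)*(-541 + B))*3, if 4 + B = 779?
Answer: -739206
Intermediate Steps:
B = 775 (B = -4 + 779 = 775)
((-908 - 145)*(-541 + B))*3 = ((-908 - 145)*(-541 + 775))*3 = -1053*234*3 = -246402*3 = -739206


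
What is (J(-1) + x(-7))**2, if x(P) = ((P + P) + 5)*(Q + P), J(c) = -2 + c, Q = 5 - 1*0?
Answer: 225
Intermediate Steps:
Q = 5 (Q = 5 + 0 = 5)
x(P) = (5 + P)*(5 + 2*P) (x(P) = ((P + P) + 5)*(5 + P) = (2*P + 5)*(5 + P) = (5 + 2*P)*(5 + P) = (5 + P)*(5 + 2*P))
(J(-1) + x(-7))**2 = ((-2 - 1) + (25 + 2*(-7)**2 + 15*(-7)))**2 = (-3 + (25 + 2*49 - 105))**2 = (-3 + (25 + 98 - 105))**2 = (-3 + 18)**2 = 15**2 = 225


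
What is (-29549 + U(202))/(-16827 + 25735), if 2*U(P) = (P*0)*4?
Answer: -29549/8908 ≈ -3.3171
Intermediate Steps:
U(P) = 0 (U(P) = ((P*0)*4)/2 = (0*4)/2 = (½)*0 = 0)
(-29549 + U(202))/(-16827 + 25735) = (-29549 + 0)/(-16827 + 25735) = -29549/8908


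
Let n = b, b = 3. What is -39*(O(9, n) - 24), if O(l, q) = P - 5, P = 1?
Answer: 1092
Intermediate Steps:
n = 3
O(l, q) = -4 (O(l, q) = 1 - 5 = -4)
-39*(O(9, n) - 24) = -39*(-4 - 24) = -39*(-28) = 1092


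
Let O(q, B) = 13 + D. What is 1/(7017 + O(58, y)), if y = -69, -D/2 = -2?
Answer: 1/7034 ≈ 0.00014217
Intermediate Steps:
D = 4 (D = -2*(-2) = 4)
O(q, B) = 17 (O(q, B) = 13 + 4 = 17)
1/(7017 + O(58, y)) = 1/(7017 + 17) = 1/7034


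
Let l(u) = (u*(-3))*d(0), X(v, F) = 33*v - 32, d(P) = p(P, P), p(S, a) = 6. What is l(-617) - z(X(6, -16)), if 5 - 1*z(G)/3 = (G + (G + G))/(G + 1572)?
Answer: 9638826/869 ≈ 11092.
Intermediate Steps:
d(P) = 6
X(v, F) = -32 + 33*v
l(u) = -18*u (l(u) = (u*(-3))*6 = -3*u*6 = -18*u)
z(G) = 15 - 9*G/(1572 + G) (z(G) = 15 - 3*(G + (G + G))/(G + 1572) = 15 - 3*(G + 2*G)/(1572 + G) = 15 - 3*3*G/(1572 + G) = 15 - 9*G/(1572 + G))
l(-617) - z(X(6, -16)) = -18*(-617) - 6*(3930 + (-32 + 33*6))/(1572 + (-32 + 33*6)) = 11106 - 6*(3930 + (-32 + 198))/(1572 + (-32 + 198)) = 11106 - 6*(3930 + 166)/(1572 + 166) = 11106 - 6*4096/1738 = 11106 - 1*12288/869 = 11106 - 12288/869 = 9638826/869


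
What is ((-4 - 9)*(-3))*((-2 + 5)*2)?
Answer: 234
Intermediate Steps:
((-4 - 9)*(-3))*((-2 + 5)*2) = (-13*(-3))*(3*2) = 39*6 = 234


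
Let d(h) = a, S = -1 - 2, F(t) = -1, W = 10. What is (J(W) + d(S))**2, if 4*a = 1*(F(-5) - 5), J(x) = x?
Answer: 289/4 ≈ 72.250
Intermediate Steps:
S = -3
a = -3/2 (a = (1*(-1 - 5))/4 = (1*(-6))/4 = (1/4)*(-6) = -3/2 ≈ -1.5000)
d(h) = -3/2
(J(W) + d(S))**2 = (10 - 3/2)**2 = (17/2)**2 = 289/4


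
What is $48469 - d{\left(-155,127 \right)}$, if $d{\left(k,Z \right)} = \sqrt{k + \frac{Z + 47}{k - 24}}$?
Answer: $48469 - \frac{i \sqrt{4997501}}{179} \approx 48469.0 - 12.489 i$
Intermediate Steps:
$d{\left(k,Z \right)} = \sqrt{k + \frac{47 + Z}{-24 + k}}$
$48469 - d{\left(-155,127 \right)} = 48469 - \sqrt{\frac{47 + 127 - 155 \left(-24 - 155\right)}{-24 - 155}} = 48469 - \sqrt{\frac{47 + 127 - -27745}{-179}} = 48469 - \sqrt{- \frac{47 + 127 + 27745}{179}} = 48469 - \sqrt{\left(- \frac{1}{179}\right) 27919} = 48469 - \sqrt{- \frac{27919}{179}} = 48469 - \frac{i \sqrt{4997501}}{179}$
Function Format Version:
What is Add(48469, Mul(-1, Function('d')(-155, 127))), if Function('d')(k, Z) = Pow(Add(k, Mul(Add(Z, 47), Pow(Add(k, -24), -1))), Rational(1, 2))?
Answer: Add(48469, Mul(Rational(-1, 179), I, Pow(4997501, Rational(1, 2)))) ≈ Add(48469., Mul(-12.489, I))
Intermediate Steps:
Function('d')(k, Z) = Pow(Add(k, Mul(Pow(Add(-24, k), -1), Add(47, Z))), Rational(1, 2)) (Function('d')(k, Z) = Pow(Add(k, Mul(Add(47, Z), Pow(Add(-24, k), -1))), Rational(1, 2)) = Pow(Add(k, Mul(Pow(Add(-24, k), -1), Add(47, Z))), Rational(1, 2)))
Add(48469, Mul(-1, Function('d')(-155, 127))) = Add(48469, Mul(-1, Pow(Mul(Pow(Add(-24, -155), -1), Add(47, 127, Mul(-155, Add(-24, -155)))), Rational(1, 2)))) = Add(48469, Mul(-1, Pow(Mul(Pow(-179, -1), Add(47, 127, Mul(-155, -179))), Rational(1, 2)))) = Add(48469, Mul(-1, Pow(Mul(Rational(-1, 179), Add(47, 127, 27745)), Rational(1, 2)))) = Add(48469, Mul(-1, Pow(Mul(Rational(-1, 179), 27919), Rational(1, 2)))) = Add(48469, Mul(-1, Pow(Rational(-27919, 179), Rational(1, 2)))) = Add(48469, Mul(-1, Mul(Rational(1, 179), I, Pow(4997501, Rational(1, 2))))) = Add(48469, Mul(Rational(-1, 179), I, Pow(4997501, Rational(1, 2))))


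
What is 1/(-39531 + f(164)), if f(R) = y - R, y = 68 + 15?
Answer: -1/39612 ≈ -2.5245e-5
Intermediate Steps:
y = 83
f(R) = 83 - R
1/(-39531 + f(164)) = 1/(-39531 + (83 - 1*164)) = 1/(-39531 + (83 - 164)) = 1/(-39531 - 81) = 1/(-39612) = -1/39612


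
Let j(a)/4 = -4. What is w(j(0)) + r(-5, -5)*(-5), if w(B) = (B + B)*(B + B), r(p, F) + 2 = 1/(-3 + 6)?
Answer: 3097/3 ≈ 1032.3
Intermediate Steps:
r(p, F) = -5/3 (r(p, F) = -2 + 1/(-3 + 6) = -2 + 1/3 = -2 + ⅓ = -5/3)
j(a) = -16 (j(a) = 4*(-4) = -16)
w(B) = 4*B² (w(B) = (2*B)*(2*B) = 4*B²)
w(j(0)) + r(-5, -5)*(-5) = 4*(-16)² - 5/3*(-5) = 4*256 + 25/3 = 1024 + 25/3 = 3097/3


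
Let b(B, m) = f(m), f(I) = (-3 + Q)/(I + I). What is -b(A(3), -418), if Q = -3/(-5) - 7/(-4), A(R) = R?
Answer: -13/16720 ≈ -0.00077751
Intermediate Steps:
Q = 47/20 (Q = -3*(-1/5) - 7*(-1/4) = 3/5 + 7/4 = 47/20 ≈ 2.3500)
f(I) = -13/(40*I) (f(I) = (-3 + 47/20)/(I + I) = -13*1/(2*I)/20 = -13/(40*I))
b(B, m) = -13/(40*m)
-b(A(3), -418) = -(-13)/(40*(-418)) = -(-13)*(-1)/(40*418) = -1*13/16720 = -13/16720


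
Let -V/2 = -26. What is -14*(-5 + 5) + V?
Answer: 52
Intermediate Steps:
V = 52 (V = -2*(-26) = 52)
-14*(-5 + 5) + V = -14*(-5 + 5) + 52 = -14*0 + 52 = -7*0 + 52 = 0 + 52 = 52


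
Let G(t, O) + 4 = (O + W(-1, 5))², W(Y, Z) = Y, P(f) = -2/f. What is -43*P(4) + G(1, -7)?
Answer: 163/2 ≈ 81.500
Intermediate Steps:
G(t, O) = -4 + (-1 + O)² (G(t, O) = -4 + (O - 1)² = -4 + (-1 + O)²)
-43*P(4) + G(1, -7) = -(-86)/4 + (-4 + (-1 - 7)²) = -(-86)/4 + (-4 + (-8)²) = -43*(-½) + (-4 + 64) = 43/2 + 60 = 163/2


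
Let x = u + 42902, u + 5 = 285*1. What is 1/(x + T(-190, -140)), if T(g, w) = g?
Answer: 1/42992 ≈ 2.3260e-5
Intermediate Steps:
u = 280 (u = -5 + 285*1 = -5 + 285 = 280)
x = 43182 (x = 280 + 42902 = 43182)
1/(x + T(-190, -140)) = 1/(43182 - 190) = 1/42992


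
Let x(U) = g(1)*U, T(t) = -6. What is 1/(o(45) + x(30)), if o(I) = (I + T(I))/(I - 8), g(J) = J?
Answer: 37/1149 ≈ 0.032202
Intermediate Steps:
x(U) = U (x(U) = 1*U = U)
o(I) = (-6 + I)/(-8 + I) (o(I) = (I - 6)/(I - 8) = (-6 + I)/(-8 + I))
1/(o(45) + x(30)) = 1/((-6 + 45)/(-8 + 45) + 30) = 1/(39/37 + 30) = 1/(1149/37) = 37/1149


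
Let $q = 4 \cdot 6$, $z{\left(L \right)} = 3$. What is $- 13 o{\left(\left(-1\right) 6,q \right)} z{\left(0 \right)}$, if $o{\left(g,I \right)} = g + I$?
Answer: $-702$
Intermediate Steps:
$q = 24$
$o{\left(g,I \right)} = I + g$
$- 13 o{\left(\left(-1\right) 6,q \right)} z{\left(0 \right)} = - 13 \left(24 - 6\right) 3 = \left(-13\right) 18 \cdot 3 = \left(-234\right) 3 = -702$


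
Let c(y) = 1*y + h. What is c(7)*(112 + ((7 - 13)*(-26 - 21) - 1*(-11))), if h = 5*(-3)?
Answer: -3240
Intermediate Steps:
h = -15
c(y) = -15 + y (c(y) = 1*y - 15 = y - 15 = -15 + y)
c(7)*(112 + ((7 - 13)*(-26 - 21) - 1*(-11))) = (-15 + 7)*(112 + ((7 - 13)*(-26 - 21) - 1*(-11))) = -8*(112 + (-6*(-47) + 11)) = -8*(112 + (282 + 11)) = -8*(112 + 293) = -8*405 = -3240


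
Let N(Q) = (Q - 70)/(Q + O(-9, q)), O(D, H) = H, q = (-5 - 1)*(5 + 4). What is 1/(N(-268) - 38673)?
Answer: -161/6226184 ≈ -2.5859e-5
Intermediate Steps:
q = -54 (q = -6*9 = -54)
N(Q) = (-70 + Q)/(-54 + Q) (N(Q) = (Q - 70)/(Q - 54) = (-70 + Q)/(-54 + Q))
1/(N(-268) - 38673) = 1/((-70 - 268)/(-54 - 268) - 38673) = 1/(-338/(-322) - 38673) = 1/(-1/322*(-338) - 38673) = 1/(169/161 - 38673) = 1/(-6226184/161) = -161/6226184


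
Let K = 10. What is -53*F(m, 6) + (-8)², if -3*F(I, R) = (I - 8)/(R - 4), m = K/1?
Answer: 245/3 ≈ 81.667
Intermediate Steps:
m = 10 (m = 10/1 = 10*1 = 10)
F(I, R) = -(-8 + I)/(3*(-4 + R)) (F(I, R) = -(I - 8)/(3*(R - 4)) = -(-8 + I)/(3*(-4 + R)))
-53*F(m, 6) + (-8)² = -53*(8 - 1*10)/(3*(-4 + 6)) + (-8)² = -53*(8 - 10)/(3*2) + 64 = -53*(-2)/(3*2) + 64 = -53*(-⅓) + 64 = 53/3 + 64 = 245/3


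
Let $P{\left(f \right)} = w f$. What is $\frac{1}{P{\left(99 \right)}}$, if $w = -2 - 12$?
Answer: $- \frac{1}{1386} \approx -0.0007215$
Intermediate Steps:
$w = -14$ ($w = -2 - 12 = -14$)
$P{\left(f \right)} = - 14 f$
$\frac{1}{P{\left(99 \right)}} = \frac{1}{\left(-14\right) 99} = \frac{1}{-1386} = - \frac{1}{1386}$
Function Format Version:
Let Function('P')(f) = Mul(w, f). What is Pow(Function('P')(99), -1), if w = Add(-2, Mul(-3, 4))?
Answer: Rational(-1, 1386) ≈ -0.00072150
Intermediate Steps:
w = -14 (w = Add(-2, -12) = -14)
Function('P')(f) = Mul(-14, f)
Pow(Function('P')(99), -1) = Pow(Mul(-14, 99), -1) = Pow(-1386, -1) = Rational(-1, 1386)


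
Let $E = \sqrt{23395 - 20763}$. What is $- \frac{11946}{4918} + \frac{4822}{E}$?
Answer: $- \frac{5973}{2459} + \frac{2411 \sqrt{658}}{658} \approx 91.562$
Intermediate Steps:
$E = 2 \sqrt{658}$ ($E = \sqrt{2632} = 2 \sqrt{658} \approx 51.303$)
$- \frac{11946}{4918} + \frac{4822}{E} = - \frac{11946}{4918} + \frac{4822}{2 \sqrt{658}} = \left(-11946\right) \frac{1}{4918} + 4822 \frac{\sqrt{658}}{1316} = - \frac{5973}{2459} + \frac{2411 \sqrt{658}}{658}$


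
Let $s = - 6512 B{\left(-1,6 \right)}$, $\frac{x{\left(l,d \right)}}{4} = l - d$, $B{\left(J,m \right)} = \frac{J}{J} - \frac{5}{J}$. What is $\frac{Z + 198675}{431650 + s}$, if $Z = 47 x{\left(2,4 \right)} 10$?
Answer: $\frac{194915}{392578} \approx 0.4965$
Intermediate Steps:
$B{\left(J,m \right)} = 1 - \frac{5}{J}$
$x{\left(l,d \right)} = - 4 d + 4 l$ ($x{\left(l,d \right)} = 4 \left(l - d\right) = - 4 d + 4 l$)
$s = -39072$ ($s = - 6512 \frac{-5 - 1}{-1} = - 6512 \left(\left(-1\right) \left(-6\right)\right) = \left(-6512\right) 6 = -39072$)
$Z = -3760$ ($Z = 47 \left(\left(-4\right) 4 + 4 \cdot 2\right) 10 = 47 \left(-16 + 8\right) 10 = 47 \left(-8\right) 10 = \left(-376\right) 10 = -3760$)
$\frac{Z + 198675}{431650 + s} = \frac{-3760 + 198675}{431650 - 39072} = \frac{194915}{392578}$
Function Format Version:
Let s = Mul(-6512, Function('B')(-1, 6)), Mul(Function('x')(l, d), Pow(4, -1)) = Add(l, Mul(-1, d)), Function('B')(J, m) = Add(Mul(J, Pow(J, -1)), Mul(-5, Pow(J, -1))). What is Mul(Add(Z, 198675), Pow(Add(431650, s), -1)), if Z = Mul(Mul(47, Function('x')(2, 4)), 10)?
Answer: Rational(194915, 392578) ≈ 0.49650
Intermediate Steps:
Function('B')(J, m) = Add(1, Mul(-5, Pow(J, -1)))
Function('x')(l, d) = Add(Mul(-4, d), Mul(4, l)) (Function('x')(l, d) = Mul(4, Add(l, Mul(-1, d))) = Add(Mul(-4, d), Mul(4, l)))
s = -39072 (s = Mul(-6512, Mul(Pow(-1, -1), Add(-5, -1))) = Mul(-6512, Mul(-1, -6)) = Mul(-6512, 6) = -39072)
Z = -3760 (Z = Mul(Mul(47, Add(Mul(-4, 4), Mul(4, 2))), 10) = Mul(Mul(47, Add(-16, 8)), 10) = Mul(Mul(47, -8), 10) = Mul(-376, 10) = -3760)
Mul(Add(Z, 198675), Pow(Add(431650, s), -1)) = Mul(Add(-3760, 198675), Pow(Add(431650, -39072), -1)) = Mul(194915, Pow(392578, -1)) = Mul(194915, Rational(1, 392578)) = Rational(194915, 392578)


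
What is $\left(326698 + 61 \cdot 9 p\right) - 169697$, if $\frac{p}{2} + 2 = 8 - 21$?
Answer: $140531$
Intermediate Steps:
$p = -30$ ($p = -4 + 2 \left(8 - 21\right) = -4 + 2 \left(-13\right) = -4 - 26 = -30$)
$\left(326698 + 61 \cdot 9 p\right) - 169697 = \left(326698 + 61 \cdot 9 \left(-30\right)\right) - 169697 = \left(326698 + 549 \left(-30\right)\right) - 169697 = \left(326698 - 16470\right) - 169697 = 310228 - 169697 = 140531$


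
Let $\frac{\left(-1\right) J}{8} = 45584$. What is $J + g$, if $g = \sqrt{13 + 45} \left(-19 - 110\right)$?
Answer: $-364672 - 129 \sqrt{58} \approx -3.6565 \cdot 10^{5}$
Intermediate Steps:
$J = -364672$ ($J = \left(-8\right) 45584 = -364672$)
$g = - 129 \sqrt{58}$ ($g = \sqrt{58} \left(-129\right) = - 129 \sqrt{58} \approx -982.43$)
$J + g = -364672 - 129 \sqrt{58}$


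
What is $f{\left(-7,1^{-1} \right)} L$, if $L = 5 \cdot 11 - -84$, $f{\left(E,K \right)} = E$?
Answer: $-973$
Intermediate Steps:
$L = 139$ ($L = 55 + 84 = 139$)
$f{\left(-7,1^{-1} \right)} L = \left(-7\right) 139 = -973$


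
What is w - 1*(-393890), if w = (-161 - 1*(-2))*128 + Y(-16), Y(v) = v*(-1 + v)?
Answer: 373810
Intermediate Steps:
w = -20080 (w = (-161 - 1*(-2))*128 - 16*(-1 - 16) = (-161 + 2)*128 - 16*(-17) = -159*128 + 272 = -20352 + 272 = -20080)
w - 1*(-393890) = -20080 - 1*(-393890) = -20080 + 393890 = 373810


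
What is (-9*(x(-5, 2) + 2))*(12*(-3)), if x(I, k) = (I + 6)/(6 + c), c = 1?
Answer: 4860/7 ≈ 694.29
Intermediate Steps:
x(I, k) = 6/7 + I/7 (x(I, k) = (I + 6)/(6 + 1) = (6 + I)/7 = (6 + I)*(1/7) = 6/7 + I/7)
(-9*(x(-5, 2) + 2))*(12*(-3)) = (-9*((6/7 + (1/7)*(-5)) + 2))*(12*(-3)) = -9*((6/7 - 5/7) + 2)*(-36) = -9*(1/7 + 2)*(-36) = -9*15/7*(-36) = -135/7*(-36) = 4860/7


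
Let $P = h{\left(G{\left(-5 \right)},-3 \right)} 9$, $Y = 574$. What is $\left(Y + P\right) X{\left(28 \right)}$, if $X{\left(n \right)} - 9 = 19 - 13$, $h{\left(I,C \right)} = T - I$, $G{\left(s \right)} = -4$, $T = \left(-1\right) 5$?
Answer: $8475$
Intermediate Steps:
$T = -5$
$h{\left(I,C \right)} = -5 - I$
$X{\left(n \right)} = 15$ ($X{\left(n \right)} = 9 + \left(19 - 13\right) = 9 + 6 = 15$)
$P = -9$ ($P = \left(-5 - -4\right) 9 = \left(-5 + 4\right) 9 = \left(-1\right) 9 = -9$)
$\left(Y + P\right) X{\left(28 \right)} = \left(574 - 9\right) 15 = 565 \cdot 15 = 8475$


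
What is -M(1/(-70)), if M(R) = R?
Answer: 1/70 ≈ 0.014286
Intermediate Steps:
-M(1/(-70)) = -1/(-70) = -1*(-1/70) = 1/70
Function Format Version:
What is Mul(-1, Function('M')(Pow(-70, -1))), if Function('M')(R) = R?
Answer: Rational(1, 70) ≈ 0.014286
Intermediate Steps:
Mul(-1, Function('M')(Pow(-70, -1))) = Mul(-1, Pow(-70, -1)) = Mul(-1, Rational(-1, 70)) = Rational(1, 70)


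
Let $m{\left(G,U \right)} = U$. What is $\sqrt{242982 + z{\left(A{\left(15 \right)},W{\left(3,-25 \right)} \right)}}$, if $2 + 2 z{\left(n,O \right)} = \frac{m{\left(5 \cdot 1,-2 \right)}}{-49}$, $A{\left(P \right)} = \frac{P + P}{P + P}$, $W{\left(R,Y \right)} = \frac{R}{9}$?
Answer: $\frac{\sqrt{11906070}}{7} \approx 492.93$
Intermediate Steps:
$W{\left(R,Y \right)} = \frac{R}{9}$ ($W{\left(R,Y \right)} = R \frac{1}{9} = \frac{R}{9}$)
$A{\left(P \right)} = 1$ ($A{\left(P \right)} = \frac{2 P}{2 P} = 2 P \frac{1}{2 P} = 1$)
$z{\left(n,O \right)} = - \frac{48}{49}$ ($z{\left(n,O \right)} = -1 + \frac{\left(-2\right) \frac{1}{-49}}{2} = -1 + \frac{\left(-2\right) \left(- \frac{1}{49}\right)}{2} = -1 + \frac{1}{2} \cdot \frac{2}{49} = -1 + \frac{1}{49} = - \frac{48}{49}$)
$\sqrt{242982 + z{\left(A{\left(15 \right)},W{\left(3,-25 \right)} \right)}} = \sqrt{242982 - \frac{48}{49}} = \sqrt{\frac{11906070}{49}} = \frac{\sqrt{11906070}}{7}$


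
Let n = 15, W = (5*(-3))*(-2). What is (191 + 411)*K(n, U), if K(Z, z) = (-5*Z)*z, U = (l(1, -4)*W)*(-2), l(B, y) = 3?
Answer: 8127000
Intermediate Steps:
W = 30 (W = -15*(-2) = 30)
U = -180 (U = (3*30)*(-2) = 90*(-2) = -180)
K(Z, z) = -5*Z*z
(191 + 411)*K(n, U) = (191 + 411)*(-5*15*(-180)) = 602*13500 = 8127000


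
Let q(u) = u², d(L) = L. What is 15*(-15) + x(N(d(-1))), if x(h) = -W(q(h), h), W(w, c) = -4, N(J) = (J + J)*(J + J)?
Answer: -221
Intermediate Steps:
N(J) = 4*J² (N(J) = (2*J)*(2*J) = 4*J²)
x(h) = 4 (x(h) = -1*(-4) = 4)
15*(-15) + x(N(d(-1))) = 15*(-15) + 4 = -225 + 4 = -221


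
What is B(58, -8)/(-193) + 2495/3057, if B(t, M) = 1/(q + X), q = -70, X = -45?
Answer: 55379582/67850115 ≈ 0.81621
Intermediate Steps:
B(t, M) = -1/115 (B(t, M) = 1/(-70 - 45) = 1/(-115) = -1/115)
B(58, -8)/(-193) + 2495/3057 = -1/115/(-193) + 2495/3057 = -1/115*(-1/193) + 2495*(1/3057) = 1/22195 + 2495/3057 = 55379582/67850115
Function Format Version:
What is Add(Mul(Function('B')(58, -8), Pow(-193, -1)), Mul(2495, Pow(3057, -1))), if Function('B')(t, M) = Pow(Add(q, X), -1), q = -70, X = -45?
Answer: Rational(55379582, 67850115) ≈ 0.81621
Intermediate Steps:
Function('B')(t, M) = Rational(-1, 115) (Function('B')(t, M) = Pow(Add(-70, -45), -1) = Pow(-115, -1) = Rational(-1, 115))
Add(Mul(Function('B')(58, -8), Pow(-193, -1)), Mul(2495, Pow(3057, -1))) = Add(Mul(Rational(-1, 115), Pow(-193, -1)), Mul(2495, Pow(3057, -1))) = Add(Mul(Rational(-1, 115), Rational(-1, 193)), Mul(2495, Rational(1, 3057))) = Add(Rational(1, 22195), Rational(2495, 3057)) = Rational(55379582, 67850115)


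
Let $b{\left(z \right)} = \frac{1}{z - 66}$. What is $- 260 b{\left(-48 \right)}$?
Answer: $\frac{130}{57} \approx 2.2807$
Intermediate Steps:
$b{\left(z \right)} = \frac{1}{-66 + z}$
$- 260 b{\left(-48 \right)} = - \frac{260}{-66 - 48} = - \frac{260}{-114} = \left(-260\right) \left(- \frac{1}{114}\right) = \frac{130}{57}$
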